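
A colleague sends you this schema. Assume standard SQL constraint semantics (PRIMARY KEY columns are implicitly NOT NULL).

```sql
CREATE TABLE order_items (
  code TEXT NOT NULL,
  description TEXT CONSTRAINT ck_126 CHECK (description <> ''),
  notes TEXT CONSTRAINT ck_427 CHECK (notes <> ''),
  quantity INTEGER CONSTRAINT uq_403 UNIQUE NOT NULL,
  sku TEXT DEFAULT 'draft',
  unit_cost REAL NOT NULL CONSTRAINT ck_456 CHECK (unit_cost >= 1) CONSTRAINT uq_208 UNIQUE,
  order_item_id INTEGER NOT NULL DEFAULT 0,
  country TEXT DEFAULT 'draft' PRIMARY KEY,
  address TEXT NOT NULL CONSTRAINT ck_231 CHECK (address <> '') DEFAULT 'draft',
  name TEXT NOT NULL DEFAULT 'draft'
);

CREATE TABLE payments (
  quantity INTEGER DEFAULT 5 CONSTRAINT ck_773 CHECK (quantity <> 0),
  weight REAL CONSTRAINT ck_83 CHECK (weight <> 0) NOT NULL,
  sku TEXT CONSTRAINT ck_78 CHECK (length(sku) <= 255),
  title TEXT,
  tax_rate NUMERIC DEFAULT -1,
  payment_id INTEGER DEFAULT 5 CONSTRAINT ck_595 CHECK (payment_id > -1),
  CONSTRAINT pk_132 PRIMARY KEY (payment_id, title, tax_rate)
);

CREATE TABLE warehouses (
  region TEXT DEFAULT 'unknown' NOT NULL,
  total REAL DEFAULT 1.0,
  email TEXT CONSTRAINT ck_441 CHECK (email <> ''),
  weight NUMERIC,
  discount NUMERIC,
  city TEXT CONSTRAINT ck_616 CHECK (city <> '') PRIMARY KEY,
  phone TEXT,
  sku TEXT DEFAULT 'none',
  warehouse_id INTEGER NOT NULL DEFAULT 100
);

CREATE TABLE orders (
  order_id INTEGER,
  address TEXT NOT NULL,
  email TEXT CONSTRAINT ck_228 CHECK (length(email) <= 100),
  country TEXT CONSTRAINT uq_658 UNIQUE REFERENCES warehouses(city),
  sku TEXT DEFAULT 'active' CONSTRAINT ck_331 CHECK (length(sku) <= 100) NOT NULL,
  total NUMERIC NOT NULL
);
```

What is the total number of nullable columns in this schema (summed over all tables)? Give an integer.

14

order_items: 3 nullable (description, notes, sku — PK (country) and explicit NOT NULL columns excluded).
payments: 2 nullable (quantity, sku — PK (payment_id, title, tax_rate) and explicit NOT NULL columns excluded).
warehouses: 6 nullable (total, email, weight, discount, phone, sku — PK (city) and explicit NOT NULL columns excluded).
orders: 3 nullable (order_id, email, country — PK none and explicit NOT NULL columns excluded).
Total: 3 + 2 + 6 + 3 = 14.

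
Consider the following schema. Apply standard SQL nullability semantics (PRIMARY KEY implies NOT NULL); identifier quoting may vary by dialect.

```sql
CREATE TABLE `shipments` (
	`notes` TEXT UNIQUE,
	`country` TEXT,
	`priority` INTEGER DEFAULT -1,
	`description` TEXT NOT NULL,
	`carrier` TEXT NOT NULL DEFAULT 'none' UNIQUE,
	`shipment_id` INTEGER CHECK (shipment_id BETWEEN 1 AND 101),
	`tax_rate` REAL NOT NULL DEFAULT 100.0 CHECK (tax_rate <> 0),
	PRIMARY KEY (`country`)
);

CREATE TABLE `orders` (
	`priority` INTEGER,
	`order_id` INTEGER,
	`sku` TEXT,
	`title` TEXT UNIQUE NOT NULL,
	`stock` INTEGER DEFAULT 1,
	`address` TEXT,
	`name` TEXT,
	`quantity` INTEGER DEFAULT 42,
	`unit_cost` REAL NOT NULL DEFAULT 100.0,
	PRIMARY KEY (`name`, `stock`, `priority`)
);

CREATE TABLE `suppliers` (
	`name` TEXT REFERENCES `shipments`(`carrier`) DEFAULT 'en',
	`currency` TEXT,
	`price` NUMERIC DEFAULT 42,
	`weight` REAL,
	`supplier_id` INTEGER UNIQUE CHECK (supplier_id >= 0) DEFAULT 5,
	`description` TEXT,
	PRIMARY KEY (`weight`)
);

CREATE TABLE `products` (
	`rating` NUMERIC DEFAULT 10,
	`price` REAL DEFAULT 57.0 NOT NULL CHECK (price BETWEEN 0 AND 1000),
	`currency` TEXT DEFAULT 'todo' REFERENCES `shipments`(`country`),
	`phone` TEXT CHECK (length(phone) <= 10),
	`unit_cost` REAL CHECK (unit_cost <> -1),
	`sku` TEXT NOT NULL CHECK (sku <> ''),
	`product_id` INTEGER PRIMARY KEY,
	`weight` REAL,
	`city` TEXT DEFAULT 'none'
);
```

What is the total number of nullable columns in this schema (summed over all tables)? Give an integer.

shipments: 3 nullable (notes, priority, shipment_id — PK (country) and explicit NOT NULL columns excluded).
orders: 4 nullable (order_id, sku, address, quantity — PK (name, stock, priority) and explicit NOT NULL columns excluded).
suppliers: 5 nullable (name, currency, price, supplier_id, description — PK (weight) and explicit NOT NULL columns excluded).
products: 6 nullable (rating, currency, phone, unit_cost, weight, city — PK (product_id) and explicit NOT NULL columns excluded).
Total: 3 + 4 + 5 + 6 = 18.

18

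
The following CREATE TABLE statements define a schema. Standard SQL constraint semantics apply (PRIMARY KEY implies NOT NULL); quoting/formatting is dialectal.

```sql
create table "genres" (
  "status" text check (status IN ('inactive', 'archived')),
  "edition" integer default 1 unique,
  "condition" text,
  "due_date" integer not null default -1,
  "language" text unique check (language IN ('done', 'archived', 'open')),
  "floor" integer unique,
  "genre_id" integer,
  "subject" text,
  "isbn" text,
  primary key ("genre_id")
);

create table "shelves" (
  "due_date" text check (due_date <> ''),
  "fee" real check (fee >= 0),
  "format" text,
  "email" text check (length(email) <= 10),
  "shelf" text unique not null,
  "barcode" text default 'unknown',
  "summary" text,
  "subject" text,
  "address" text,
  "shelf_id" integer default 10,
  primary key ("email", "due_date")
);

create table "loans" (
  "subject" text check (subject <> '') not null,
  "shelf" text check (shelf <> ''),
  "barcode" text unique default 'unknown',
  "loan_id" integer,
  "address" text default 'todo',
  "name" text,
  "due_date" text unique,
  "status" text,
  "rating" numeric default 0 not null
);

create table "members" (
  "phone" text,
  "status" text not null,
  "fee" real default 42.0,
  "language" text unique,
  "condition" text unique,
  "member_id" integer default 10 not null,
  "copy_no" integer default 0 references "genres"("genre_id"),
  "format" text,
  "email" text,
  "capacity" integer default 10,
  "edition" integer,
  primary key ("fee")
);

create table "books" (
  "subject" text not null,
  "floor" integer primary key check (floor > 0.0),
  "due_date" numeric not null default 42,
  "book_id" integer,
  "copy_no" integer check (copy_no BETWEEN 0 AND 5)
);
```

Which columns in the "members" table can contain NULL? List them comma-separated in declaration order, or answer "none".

phone, language, condition, copy_no, format, email, capacity, edition

- phone: no NOT NULL constraint applies → nullable.
- status: declared NOT NULL → not nullable.
- fee: part of the PRIMARY KEY, which implies NOT NULL → not nullable.
- language: UNIQUE does not imply NOT NULL → nullable.
- condition: UNIQUE does not imply NOT NULL → nullable.
- member_id: declared NOT NULL → not nullable.
- copy_no: a foreign key column may be NULL unless separately constrained → nullable.
- format: no NOT NULL constraint applies → nullable.
- email: no NOT NULL constraint applies → nullable.
- capacity: DEFAULT only fills an omitted column; an explicit NULL is still allowed → nullable.
- edition: no NOT NULL constraint applies → nullable.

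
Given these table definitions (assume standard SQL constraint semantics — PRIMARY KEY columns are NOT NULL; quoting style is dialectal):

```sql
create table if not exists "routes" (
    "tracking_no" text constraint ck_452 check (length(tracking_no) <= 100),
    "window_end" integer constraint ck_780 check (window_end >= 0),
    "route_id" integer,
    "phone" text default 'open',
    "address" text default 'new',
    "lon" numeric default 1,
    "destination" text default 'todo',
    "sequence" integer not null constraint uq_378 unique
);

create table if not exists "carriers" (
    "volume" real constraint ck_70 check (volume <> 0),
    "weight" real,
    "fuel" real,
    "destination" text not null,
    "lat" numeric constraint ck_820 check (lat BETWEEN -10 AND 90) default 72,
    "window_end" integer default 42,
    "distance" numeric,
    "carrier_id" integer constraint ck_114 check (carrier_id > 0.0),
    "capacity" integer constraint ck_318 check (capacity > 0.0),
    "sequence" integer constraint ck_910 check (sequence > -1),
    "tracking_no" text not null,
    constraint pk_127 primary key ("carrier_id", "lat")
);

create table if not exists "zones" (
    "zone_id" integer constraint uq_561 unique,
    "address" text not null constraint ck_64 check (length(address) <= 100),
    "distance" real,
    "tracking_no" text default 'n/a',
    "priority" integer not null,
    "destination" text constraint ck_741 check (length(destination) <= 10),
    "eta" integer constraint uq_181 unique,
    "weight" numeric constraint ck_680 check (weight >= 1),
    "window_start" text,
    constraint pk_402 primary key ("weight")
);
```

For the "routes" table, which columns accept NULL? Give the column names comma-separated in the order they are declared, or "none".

- tracking_no: CHECK does not forbid NULL (a CHECK constraint passes when its expression is NULL) → nullable.
- window_end: CHECK does not forbid NULL (a CHECK constraint passes when its expression is NULL) → nullable.
- route_id: no NOT NULL constraint applies → nullable.
- phone: DEFAULT only fills an omitted column; an explicit NULL is still allowed → nullable.
- address: DEFAULT only fills an omitted column; an explicit NULL is still allowed → nullable.
- lon: DEFAULT only fills an omitted column; an explicit NULL is still allowed → nullable.
- destination: DEFAULT only fills an omitted column; an explicit NULL is still allowed → nullable.
- sequence: declared NOT NULL → not nullable.

tracking_no, window_end, route_id, phone, address, lon, destination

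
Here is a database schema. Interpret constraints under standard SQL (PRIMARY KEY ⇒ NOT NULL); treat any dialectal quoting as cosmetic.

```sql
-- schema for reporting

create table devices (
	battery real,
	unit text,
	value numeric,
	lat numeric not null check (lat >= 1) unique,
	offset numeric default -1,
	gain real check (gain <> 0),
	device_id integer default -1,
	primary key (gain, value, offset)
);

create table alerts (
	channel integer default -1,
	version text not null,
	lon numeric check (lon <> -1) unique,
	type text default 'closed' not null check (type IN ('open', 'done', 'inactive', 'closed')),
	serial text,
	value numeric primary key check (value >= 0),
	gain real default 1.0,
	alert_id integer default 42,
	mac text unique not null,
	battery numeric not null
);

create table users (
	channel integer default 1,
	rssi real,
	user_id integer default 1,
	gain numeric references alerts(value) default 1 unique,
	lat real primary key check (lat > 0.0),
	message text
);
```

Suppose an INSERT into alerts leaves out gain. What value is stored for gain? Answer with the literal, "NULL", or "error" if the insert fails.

1.0

gain has an explicit DEFAULT 1.0.
When the column is omitted from an INSERT, that default is used.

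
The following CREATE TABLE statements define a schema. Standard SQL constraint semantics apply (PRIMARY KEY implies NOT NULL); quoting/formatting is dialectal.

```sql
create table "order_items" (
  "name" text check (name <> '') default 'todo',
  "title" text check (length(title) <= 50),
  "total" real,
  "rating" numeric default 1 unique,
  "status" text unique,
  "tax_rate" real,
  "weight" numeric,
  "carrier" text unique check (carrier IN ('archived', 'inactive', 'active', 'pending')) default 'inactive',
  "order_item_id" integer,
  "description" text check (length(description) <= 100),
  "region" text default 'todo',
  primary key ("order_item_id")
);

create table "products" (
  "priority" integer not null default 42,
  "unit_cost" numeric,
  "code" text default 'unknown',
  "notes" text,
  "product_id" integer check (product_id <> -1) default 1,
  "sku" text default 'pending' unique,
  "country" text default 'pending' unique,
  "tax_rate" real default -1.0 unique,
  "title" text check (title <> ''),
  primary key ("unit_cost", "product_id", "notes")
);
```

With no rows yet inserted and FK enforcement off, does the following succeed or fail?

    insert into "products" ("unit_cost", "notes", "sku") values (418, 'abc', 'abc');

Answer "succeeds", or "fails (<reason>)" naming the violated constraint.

succeeds

NOT NULL columns: notes is supplied; priority defaults to 42; product_id defaults to 1; unit_cost is supplied.
No constraint is violated.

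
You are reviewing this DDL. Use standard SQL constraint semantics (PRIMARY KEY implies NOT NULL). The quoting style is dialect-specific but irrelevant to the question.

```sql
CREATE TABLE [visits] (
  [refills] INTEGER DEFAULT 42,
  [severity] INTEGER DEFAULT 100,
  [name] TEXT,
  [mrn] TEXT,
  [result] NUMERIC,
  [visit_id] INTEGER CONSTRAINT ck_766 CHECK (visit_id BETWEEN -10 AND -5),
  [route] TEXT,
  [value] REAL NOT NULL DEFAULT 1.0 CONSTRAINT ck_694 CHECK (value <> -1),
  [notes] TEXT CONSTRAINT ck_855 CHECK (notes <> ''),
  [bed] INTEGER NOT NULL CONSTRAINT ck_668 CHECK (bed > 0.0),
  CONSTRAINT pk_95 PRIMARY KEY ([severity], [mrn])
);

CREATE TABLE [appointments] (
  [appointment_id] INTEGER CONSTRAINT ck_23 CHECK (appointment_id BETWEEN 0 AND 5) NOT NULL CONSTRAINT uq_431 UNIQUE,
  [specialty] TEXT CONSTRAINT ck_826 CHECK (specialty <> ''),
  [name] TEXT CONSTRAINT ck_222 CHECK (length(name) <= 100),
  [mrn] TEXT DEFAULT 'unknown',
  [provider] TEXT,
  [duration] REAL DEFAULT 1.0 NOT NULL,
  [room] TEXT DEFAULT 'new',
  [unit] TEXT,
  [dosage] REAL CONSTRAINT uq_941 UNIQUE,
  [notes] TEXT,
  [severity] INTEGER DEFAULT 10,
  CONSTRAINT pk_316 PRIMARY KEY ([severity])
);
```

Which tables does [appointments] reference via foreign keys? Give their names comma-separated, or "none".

none

No column in appointments has a REFERENCES clause.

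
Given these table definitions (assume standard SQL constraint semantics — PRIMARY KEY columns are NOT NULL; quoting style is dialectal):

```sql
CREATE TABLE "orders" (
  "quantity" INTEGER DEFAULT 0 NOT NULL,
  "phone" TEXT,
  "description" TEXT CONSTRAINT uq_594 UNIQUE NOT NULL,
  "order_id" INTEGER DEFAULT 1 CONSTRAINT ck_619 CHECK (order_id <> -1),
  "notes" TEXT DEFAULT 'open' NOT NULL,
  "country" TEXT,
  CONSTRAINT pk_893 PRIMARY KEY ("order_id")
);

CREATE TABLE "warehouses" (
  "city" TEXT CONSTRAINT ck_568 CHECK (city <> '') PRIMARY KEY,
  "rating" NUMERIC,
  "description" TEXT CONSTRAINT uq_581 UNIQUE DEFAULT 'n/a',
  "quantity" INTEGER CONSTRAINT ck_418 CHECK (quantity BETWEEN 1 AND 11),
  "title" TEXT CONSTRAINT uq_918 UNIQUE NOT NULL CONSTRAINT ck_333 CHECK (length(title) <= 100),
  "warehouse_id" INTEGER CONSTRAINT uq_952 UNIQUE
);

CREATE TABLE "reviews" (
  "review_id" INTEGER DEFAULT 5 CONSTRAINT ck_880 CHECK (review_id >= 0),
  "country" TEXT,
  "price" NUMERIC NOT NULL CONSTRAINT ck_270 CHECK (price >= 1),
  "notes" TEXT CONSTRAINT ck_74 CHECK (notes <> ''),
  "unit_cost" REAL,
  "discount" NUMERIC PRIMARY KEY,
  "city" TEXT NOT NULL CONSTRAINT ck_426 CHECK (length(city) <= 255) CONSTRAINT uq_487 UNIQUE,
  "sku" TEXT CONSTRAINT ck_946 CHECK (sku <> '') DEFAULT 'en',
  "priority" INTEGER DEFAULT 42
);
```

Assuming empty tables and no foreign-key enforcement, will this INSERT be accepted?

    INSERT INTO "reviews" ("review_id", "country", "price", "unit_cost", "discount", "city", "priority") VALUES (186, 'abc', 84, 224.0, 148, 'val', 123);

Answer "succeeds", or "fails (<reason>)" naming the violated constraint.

succeeds

NOT NULL columns: city is supplied; discount is supplied; price is supplied.
CHECK constraints: 186 satisfies (review_id >= 0); 84 satisfies (price >= 1); 'val' satisfies (length(city) <= 255).
No constraint is violated.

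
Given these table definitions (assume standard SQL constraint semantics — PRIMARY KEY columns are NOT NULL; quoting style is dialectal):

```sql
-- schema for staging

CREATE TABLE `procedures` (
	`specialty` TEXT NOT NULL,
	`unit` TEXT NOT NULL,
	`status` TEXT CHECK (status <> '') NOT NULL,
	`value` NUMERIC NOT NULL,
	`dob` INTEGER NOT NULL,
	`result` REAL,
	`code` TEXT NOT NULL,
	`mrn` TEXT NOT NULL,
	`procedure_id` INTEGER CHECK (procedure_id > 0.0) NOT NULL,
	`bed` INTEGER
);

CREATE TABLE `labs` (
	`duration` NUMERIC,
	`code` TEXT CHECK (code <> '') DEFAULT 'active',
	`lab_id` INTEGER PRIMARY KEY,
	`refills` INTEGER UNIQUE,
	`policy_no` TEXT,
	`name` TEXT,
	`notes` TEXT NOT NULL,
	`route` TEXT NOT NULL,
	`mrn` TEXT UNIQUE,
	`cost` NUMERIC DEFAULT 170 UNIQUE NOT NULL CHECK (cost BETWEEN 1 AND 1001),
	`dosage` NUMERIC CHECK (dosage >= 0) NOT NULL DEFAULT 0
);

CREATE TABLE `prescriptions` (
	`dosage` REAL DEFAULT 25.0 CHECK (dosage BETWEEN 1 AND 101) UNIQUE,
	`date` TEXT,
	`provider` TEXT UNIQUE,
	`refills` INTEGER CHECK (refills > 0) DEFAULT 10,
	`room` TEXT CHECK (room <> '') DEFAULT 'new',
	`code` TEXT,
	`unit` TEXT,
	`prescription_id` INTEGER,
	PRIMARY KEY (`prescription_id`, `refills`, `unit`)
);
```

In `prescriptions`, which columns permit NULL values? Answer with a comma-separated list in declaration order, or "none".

- dosage: CHECK does not forbid NULL (a CHECK constraint passes when its expression is NULL) → nullable.
- date: no NOT NULL constraint applies → nullable.
- provider: UNIQUE does not imply NOT NULL → nullable.
- refills: part of the PRIMARY KEY, which implies NOT NULL → not nullable.
- room: CHECK does not forbid NULL (a CHECK constraint passes when its expression is NULL) → nullable.
- code: no NOT NULL constraint applies → nullable.
- unit: part of the PRIMARY KEY, which implies NOT NULL → not nullable.
- prescription_id: part of the PRIMARY KEY, which implies NOT NULL → not nullable.

dosage, date, provider, room, code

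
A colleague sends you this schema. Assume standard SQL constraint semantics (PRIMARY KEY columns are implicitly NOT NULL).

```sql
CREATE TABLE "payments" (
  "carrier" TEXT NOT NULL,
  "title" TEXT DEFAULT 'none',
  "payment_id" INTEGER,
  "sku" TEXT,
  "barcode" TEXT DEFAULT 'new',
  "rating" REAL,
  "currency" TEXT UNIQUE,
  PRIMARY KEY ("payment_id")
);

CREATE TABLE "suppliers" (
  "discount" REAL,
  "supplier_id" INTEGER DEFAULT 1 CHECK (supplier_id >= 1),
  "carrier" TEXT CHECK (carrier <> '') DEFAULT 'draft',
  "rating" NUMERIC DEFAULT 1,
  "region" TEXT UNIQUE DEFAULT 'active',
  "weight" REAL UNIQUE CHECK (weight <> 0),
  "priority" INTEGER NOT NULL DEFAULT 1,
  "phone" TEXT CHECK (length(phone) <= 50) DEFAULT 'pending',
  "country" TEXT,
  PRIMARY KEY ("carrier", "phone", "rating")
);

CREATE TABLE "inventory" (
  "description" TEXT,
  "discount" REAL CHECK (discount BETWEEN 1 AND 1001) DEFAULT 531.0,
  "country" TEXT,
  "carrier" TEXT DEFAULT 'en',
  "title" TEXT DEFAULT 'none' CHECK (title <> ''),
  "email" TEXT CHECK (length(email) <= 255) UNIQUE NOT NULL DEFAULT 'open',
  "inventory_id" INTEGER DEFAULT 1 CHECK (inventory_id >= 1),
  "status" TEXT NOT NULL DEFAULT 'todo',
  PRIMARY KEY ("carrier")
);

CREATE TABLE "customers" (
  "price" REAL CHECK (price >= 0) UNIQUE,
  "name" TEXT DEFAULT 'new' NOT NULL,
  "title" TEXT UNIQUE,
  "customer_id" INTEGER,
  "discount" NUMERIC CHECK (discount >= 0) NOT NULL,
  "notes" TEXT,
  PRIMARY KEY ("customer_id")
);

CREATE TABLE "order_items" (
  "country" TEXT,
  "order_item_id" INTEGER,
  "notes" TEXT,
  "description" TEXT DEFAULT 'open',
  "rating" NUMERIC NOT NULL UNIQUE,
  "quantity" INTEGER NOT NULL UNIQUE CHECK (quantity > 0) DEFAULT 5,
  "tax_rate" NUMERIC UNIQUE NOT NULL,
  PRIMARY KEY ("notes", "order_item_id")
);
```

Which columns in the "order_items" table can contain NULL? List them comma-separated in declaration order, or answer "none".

- country: no NOT NULL constraint applies → nullable.
- order_item_id: part of the PRIMARY KEY, which implies NOT NULL → not nullable.
- notes: part of the PRIMARY KEY, which implies NOT NULL → not nullable.
- description: DEFAULT only fills an omitted column; an explicit NULL is still allowed → nullable.
- rating: declared NOT NULL → not nullable.
- quantity: declared NOT NULL → not nullable.
- tax_rate: declared NOT NULL → not nullable.

country, description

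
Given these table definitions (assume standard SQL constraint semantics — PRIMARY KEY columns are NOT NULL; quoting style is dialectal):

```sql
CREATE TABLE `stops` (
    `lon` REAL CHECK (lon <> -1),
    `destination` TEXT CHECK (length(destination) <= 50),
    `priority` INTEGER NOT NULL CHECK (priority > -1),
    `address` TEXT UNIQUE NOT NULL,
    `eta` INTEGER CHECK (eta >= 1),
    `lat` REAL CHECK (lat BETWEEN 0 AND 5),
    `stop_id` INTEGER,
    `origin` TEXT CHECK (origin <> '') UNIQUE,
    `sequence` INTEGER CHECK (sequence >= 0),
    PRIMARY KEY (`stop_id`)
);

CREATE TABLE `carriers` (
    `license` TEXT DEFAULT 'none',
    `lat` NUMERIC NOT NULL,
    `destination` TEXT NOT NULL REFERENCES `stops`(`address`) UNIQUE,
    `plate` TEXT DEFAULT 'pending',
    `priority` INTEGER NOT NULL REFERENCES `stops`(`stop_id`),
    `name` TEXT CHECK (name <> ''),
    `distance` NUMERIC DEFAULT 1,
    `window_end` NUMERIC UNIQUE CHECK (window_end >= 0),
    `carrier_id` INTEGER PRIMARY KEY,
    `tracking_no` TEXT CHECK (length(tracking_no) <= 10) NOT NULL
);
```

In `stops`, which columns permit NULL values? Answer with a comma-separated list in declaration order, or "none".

- lon: CHECK does not forbid NULL (a CHECK constraint passes when its expression is NULL) → nullable.
- destination: CHECK does not forbid NULL (a CHECK constraint passes when its expression is NULL) → nullable.
- priority: declared NOT NULL → not nullable.
- address: declared NOT NULL → not nullable.
- eta: CHECK does not forbid NULL (a CHECK constraint passes when its expression is NULL) → nullable.
- lat: CHECK does not forbid NULL (a CHECK constraint passes when its expression is NULL) → nullable.
- stop_id: part of the PRIMARY KEY, which implies NOT NULL → not nullable.
- origin: CHECK does not forbid NULL (a CHECK constraint passes when its expression is NULL) → nullable.
- sequence: CHECK does not forbid NULL (a CHECK constraint passes when its expression is NULL) → nullable.

lon, destination, eta, lat, origin, sequence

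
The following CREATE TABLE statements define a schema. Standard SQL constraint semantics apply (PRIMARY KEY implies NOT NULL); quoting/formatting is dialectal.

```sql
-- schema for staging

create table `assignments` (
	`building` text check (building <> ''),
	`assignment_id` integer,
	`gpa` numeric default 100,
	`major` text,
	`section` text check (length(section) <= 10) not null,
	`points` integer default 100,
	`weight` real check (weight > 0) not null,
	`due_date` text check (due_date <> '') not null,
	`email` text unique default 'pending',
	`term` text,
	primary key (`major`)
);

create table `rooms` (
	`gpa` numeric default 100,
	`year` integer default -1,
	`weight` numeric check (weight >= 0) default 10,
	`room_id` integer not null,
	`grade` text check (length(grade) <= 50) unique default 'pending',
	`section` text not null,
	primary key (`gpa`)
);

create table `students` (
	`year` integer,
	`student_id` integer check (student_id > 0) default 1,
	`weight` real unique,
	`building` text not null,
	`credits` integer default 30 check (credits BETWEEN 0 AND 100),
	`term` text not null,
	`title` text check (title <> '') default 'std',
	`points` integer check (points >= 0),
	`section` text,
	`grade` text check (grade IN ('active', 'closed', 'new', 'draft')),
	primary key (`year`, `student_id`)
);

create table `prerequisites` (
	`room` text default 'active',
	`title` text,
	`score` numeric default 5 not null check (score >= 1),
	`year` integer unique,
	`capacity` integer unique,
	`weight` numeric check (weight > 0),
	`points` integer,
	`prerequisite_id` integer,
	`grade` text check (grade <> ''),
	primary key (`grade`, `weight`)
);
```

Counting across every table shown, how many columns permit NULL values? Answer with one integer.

21

assignments: 6 nullable (building, assignment_id, gpa, points, email, term — PK (major) and explicit NOT NULL columns excluded).
rooms: 3 nullable (year, weight, grade — PK (gpa) and explicit NOT NULL columns excluded).
students: 6 nullable (weight, credits, title, points, section, grade — PK (year, student_id) and explicit NOT NULL columns excluded).
prerequisites: 6 nullable (room, title, year, capacity, points, prerequisite_id — PK (grade, weight) and explicit NOT NULL columns excluded).
Total: 6 + 3 + 6 + 6 = 21.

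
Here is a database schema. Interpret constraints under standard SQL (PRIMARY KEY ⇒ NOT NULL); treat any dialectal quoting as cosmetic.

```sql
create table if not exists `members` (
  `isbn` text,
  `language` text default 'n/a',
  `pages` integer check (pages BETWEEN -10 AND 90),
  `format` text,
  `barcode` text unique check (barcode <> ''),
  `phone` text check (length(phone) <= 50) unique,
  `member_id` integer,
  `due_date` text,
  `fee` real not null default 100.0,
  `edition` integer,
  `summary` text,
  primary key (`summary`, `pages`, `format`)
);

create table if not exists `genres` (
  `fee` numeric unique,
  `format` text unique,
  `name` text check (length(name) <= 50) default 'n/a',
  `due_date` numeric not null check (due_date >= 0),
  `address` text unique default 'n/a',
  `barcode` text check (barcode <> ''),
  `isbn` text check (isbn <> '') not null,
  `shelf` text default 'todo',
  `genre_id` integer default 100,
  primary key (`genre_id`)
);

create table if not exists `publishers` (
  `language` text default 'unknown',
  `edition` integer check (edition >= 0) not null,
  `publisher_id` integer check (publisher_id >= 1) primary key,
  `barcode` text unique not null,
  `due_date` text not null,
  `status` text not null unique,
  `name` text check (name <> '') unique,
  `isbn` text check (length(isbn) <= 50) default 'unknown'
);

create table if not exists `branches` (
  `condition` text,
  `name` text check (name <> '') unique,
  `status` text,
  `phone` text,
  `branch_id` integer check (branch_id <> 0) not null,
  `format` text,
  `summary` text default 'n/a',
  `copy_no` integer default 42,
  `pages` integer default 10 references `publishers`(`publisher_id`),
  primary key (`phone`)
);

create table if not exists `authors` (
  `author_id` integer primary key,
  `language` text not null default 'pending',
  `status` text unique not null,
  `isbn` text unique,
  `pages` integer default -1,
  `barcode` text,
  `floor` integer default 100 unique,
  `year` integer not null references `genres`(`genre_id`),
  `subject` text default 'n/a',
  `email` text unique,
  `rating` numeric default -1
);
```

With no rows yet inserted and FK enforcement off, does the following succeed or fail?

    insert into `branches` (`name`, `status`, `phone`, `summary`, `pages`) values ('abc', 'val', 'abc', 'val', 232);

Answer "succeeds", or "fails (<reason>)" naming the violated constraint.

fails (NOT NULL on branch_id)

branch_id is omitted from the column list and has no DEFAULT, so it would receive NULL.
But branch_id is declared NOT NULL.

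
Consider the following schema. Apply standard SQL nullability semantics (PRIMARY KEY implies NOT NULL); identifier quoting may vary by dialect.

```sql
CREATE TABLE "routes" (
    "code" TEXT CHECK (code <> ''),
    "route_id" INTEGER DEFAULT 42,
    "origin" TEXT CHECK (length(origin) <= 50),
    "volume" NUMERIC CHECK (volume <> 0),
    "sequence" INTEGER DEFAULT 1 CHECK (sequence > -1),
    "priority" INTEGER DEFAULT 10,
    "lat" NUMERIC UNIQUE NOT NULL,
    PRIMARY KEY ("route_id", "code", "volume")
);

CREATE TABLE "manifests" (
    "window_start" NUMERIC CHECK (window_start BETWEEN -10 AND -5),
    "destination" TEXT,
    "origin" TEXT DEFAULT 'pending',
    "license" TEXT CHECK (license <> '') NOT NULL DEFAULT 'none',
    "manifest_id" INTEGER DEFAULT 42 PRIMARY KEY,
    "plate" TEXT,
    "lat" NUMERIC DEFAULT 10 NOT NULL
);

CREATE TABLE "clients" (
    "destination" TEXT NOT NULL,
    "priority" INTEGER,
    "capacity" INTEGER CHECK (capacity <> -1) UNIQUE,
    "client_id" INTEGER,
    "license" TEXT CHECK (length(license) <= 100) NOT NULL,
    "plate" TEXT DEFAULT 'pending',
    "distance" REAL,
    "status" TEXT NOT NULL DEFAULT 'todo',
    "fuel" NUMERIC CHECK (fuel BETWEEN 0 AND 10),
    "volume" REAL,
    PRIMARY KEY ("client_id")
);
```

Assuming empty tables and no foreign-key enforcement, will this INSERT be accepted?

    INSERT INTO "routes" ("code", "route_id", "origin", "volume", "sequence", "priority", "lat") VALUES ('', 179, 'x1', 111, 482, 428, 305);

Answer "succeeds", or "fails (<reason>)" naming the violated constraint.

The value '' for code violates CHECK (code <> '').

fails (CHECK on code)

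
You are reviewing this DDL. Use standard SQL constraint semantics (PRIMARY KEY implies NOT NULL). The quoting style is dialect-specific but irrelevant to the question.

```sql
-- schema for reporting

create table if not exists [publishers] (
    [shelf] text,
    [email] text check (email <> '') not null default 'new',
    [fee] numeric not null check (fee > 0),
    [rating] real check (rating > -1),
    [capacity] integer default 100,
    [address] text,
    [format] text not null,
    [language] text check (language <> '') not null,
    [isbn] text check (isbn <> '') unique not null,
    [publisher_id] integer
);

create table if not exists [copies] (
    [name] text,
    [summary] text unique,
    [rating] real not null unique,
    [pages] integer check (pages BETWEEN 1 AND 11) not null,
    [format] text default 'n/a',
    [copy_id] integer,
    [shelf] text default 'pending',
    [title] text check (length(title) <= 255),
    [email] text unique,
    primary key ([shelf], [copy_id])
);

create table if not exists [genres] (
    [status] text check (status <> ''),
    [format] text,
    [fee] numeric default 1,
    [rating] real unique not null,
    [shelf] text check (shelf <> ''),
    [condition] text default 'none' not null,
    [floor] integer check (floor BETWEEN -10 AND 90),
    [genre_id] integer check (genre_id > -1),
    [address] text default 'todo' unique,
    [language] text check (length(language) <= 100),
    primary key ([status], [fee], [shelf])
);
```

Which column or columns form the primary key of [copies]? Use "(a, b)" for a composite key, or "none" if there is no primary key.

(shelf, copy_id)

A table-level PRIMARY KEY clause names 2 columns: shelf, copy_id.
This is a composite key — the combination is unique, not each column individually.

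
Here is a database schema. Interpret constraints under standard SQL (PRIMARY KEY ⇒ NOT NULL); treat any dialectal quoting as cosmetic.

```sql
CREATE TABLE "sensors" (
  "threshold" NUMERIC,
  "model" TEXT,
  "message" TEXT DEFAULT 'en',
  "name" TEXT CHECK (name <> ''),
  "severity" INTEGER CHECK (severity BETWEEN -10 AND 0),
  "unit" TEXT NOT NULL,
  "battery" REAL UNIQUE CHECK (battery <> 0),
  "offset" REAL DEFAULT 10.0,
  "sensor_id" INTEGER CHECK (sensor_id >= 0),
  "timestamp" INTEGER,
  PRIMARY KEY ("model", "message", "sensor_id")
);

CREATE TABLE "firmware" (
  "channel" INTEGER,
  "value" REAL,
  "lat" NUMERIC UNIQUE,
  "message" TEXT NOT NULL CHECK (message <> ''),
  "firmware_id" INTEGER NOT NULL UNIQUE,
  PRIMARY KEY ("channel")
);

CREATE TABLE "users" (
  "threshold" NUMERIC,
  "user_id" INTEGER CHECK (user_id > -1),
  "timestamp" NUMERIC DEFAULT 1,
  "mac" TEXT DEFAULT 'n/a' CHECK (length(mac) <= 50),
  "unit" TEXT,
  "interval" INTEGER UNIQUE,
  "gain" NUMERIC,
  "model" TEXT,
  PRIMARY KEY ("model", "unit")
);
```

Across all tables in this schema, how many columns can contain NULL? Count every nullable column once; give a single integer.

sensors: 6 nullable (threshold, name, severity, battery, offset, timestamp — PK (model, message, sensor_id) and explicit NOT NULL columns excluded).
firmware: 2 nullable (value, lat — PK (channel) and explicit NOT NULL columns excluded).
users: 6 nullable (threshold, user_id, timestamp, mac, interval, gain — PK (model, unit) and explicit NOT NULL columns excluded).
Total: 6 + 2 + 6 = 14.

14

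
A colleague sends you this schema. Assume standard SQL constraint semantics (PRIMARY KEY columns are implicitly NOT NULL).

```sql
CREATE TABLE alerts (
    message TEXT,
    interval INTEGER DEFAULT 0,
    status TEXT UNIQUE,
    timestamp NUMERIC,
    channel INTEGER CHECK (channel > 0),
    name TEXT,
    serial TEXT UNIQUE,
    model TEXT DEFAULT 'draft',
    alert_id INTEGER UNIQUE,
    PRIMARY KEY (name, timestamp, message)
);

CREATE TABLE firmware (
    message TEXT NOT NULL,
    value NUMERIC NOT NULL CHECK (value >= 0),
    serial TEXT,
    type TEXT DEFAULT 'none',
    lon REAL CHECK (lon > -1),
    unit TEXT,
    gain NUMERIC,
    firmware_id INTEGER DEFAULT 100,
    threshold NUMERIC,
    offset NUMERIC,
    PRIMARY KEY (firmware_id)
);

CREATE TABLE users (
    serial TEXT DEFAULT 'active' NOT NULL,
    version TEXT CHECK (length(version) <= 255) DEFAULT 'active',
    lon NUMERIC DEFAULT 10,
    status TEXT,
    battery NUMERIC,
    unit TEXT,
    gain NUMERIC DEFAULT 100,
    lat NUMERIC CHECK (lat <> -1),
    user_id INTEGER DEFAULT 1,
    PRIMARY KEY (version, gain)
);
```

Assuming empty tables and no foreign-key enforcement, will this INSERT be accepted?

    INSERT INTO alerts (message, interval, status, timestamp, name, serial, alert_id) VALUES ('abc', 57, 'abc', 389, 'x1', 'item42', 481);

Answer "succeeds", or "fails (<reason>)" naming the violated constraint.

NOT NULL columns: message is supplied; name is supplied; timestamp is supplied.
No constraint is violated.

succeeds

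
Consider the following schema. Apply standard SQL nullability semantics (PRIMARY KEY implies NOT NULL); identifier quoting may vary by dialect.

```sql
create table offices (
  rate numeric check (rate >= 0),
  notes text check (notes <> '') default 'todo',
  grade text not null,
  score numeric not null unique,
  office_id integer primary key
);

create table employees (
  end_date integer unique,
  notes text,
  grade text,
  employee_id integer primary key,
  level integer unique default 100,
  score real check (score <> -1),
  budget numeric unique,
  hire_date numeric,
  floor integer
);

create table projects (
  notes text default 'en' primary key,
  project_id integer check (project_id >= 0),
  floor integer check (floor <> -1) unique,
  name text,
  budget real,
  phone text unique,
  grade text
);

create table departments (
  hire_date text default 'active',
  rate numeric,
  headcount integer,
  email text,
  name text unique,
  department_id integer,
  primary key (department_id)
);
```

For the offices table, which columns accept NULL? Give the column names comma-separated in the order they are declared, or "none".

- rate: CHECK does not forbid NULL (a CHECK constraint passes when its expression is NULL) → nullable.
- notes: CHECK does not forbid NULL (a CHECK constraint passes when its expression is NULL) → nullable.
- grade: declared NOT NULL → not nullable.
- score: declared NOT NULL → not nullable.
- office_id: part of the PRIMARY KEY, which implies NOT NULL → not nullable.

rate, notes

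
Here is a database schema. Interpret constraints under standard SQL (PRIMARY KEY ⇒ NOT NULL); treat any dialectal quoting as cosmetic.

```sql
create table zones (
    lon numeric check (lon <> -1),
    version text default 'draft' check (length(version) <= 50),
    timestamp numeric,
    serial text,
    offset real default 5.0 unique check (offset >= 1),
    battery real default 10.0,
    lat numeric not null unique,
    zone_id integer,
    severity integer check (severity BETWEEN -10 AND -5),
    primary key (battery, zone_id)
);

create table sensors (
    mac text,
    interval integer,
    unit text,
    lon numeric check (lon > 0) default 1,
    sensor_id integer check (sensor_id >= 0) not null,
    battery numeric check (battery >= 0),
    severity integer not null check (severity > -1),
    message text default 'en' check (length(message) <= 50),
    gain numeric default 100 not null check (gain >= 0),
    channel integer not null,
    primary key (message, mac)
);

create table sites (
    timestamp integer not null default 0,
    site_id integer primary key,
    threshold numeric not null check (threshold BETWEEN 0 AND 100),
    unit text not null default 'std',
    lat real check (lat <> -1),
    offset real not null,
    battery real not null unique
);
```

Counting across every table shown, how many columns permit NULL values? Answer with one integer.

zones: 6 nullable (lon, version, timestamp, serial, offset, severity — PK (battery, zone_id) and explicit NOT NULL columns excluded).
sensors: 4 nullable (interval, unit, lon, battery — PK (message, mac) and explicit NOT NULL columns excluded).
sites: 1 nullable (lat — PK (site_id) and explicit NOT NULL columns excluded).
Total: 6 + 4 + 1 = 11.

11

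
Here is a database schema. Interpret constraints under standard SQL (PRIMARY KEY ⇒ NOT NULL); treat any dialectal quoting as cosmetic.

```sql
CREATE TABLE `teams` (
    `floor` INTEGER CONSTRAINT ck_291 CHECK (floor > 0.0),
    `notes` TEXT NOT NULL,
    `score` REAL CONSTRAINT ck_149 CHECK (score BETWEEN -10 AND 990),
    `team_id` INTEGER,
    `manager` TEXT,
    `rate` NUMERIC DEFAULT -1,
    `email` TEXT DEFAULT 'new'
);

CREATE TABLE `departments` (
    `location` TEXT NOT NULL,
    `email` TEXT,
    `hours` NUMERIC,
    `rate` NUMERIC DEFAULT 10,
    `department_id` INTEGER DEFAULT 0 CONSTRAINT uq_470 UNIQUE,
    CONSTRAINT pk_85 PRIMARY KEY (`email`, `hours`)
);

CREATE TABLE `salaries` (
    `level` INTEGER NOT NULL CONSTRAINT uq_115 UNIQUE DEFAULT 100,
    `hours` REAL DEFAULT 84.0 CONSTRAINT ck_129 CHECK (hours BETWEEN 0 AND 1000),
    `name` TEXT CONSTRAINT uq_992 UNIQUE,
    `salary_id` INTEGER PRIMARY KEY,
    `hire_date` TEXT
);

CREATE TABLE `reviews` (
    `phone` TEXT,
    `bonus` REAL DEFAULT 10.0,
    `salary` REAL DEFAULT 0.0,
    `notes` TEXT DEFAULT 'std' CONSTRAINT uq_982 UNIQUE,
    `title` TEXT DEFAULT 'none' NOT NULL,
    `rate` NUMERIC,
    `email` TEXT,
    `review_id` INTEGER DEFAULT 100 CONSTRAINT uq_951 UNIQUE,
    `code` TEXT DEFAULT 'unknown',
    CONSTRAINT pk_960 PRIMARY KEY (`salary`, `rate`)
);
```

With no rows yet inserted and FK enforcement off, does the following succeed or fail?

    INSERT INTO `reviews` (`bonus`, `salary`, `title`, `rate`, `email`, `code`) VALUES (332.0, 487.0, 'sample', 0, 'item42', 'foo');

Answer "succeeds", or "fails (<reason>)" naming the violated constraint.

succeeds

NOT NULL columns: rate is supplied; salary is supplied; title is supplied.
No constraint is violated.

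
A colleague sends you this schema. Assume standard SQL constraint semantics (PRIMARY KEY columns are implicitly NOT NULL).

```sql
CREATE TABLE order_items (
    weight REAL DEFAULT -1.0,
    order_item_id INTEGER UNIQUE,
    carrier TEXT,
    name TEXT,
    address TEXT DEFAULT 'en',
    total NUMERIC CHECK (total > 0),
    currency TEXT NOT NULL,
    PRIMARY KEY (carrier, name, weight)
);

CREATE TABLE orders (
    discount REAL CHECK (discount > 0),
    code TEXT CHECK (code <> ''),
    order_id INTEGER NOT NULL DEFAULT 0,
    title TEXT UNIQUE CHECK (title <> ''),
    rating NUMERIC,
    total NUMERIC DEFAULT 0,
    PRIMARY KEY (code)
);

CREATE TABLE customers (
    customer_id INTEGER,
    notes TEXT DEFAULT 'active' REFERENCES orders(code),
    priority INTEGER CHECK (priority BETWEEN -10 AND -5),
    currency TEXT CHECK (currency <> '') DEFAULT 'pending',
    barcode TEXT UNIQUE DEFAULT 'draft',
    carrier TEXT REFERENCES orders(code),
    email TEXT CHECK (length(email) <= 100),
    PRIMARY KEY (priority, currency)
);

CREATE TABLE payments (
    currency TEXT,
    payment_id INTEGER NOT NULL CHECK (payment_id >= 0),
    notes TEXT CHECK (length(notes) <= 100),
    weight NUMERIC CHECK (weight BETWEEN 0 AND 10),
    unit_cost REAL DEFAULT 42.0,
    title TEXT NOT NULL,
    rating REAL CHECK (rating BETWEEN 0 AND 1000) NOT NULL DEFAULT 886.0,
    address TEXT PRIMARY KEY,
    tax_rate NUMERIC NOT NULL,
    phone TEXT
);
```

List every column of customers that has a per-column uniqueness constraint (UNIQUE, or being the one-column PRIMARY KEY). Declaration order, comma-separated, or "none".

barcode

- customer_id: no UNIQUE or single-column PK constraint.
- notes: no UNIQUE or single-column PK constraint.
- priority: part of a composite PRIMARY KEY — only the tuple is unique, not this column on its own.
- currency: part of a composite PRIMARY KEY — only the tuple is unique, not this column on its own.
- barcode: declared UNIQUE → unique.
- carrier: no UNIQUE or single-column PK constraint.
- email: no UNIQUE or single-column PK constraint.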